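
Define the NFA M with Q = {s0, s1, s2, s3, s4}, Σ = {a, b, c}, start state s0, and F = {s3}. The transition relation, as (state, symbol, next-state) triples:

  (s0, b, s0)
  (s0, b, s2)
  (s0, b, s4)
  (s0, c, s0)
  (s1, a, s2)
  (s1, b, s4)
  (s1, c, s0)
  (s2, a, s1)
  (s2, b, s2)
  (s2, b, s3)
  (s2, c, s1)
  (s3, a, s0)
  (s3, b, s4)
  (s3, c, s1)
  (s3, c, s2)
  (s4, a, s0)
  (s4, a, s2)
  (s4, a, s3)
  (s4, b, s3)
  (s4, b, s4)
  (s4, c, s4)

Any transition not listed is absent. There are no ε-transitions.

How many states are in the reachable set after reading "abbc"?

0

Start in {s0}.
Read 'a': {s0} → ∅.
The set is empty and remains empty for the remaining 3 symbols.
That set has 0 states.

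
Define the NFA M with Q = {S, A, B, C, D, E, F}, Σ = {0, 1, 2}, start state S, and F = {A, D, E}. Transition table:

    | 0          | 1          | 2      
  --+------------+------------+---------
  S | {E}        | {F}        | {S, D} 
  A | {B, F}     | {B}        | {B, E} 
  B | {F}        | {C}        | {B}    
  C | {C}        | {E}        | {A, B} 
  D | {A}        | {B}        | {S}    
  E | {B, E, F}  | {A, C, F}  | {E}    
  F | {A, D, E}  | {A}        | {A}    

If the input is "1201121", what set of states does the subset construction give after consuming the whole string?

Start in {S}.
Read '1': S→{F}; now {F}.
Read '2': F→{A}; now {A}.
Read '0': A→{B, F}; now {B, F}.
Read '1': B→{C}, F→{A}; now {A, C}.
Read '1': A→{B}, C→{E}; now {B, E}.
Read '2': B→{B}, E→{E}; now {B, E}.
Read '1': B→{C}, E→{A, C, F}; now {A, C, F}.

{A, C, F}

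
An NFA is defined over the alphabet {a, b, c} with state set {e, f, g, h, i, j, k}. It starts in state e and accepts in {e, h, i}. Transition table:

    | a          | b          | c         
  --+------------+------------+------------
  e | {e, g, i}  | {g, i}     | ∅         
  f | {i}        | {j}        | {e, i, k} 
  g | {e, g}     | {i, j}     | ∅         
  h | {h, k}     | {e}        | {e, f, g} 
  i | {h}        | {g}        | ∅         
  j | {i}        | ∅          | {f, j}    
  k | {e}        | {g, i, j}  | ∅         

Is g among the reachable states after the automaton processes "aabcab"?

Start in {e}.
Read 'a': {e} → {e, g, i}.
Read 'a': {e, g, i} → {e, g, h, i}.
Read 'b': {e, g, h, i} → {e, g, i, j}.
Read 'c': {e, g, i, j} → {f, j}.
Read 'a': {f, j} → {i}.
Read 'b': {i} → {g}.
State g is in {g}.

Yes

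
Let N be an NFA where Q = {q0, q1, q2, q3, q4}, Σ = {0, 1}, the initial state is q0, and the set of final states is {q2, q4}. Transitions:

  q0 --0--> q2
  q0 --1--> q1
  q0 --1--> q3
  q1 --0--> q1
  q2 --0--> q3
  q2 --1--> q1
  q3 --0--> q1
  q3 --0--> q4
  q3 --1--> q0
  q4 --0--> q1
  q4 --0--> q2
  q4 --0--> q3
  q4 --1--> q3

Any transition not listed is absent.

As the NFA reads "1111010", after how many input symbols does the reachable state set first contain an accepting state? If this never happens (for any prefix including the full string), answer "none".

5

Start in {q0}.
Read '1': {q0} → {q1, q3}.
Read '1': {q1, q3} → {q0}.
Read '1': {q0} → {q1, q3}.
Read '1': {q1, q3} → {q0}.
Read '0': {q0} → {q2}.
None of the earlier sets intersect F, but {q2} does.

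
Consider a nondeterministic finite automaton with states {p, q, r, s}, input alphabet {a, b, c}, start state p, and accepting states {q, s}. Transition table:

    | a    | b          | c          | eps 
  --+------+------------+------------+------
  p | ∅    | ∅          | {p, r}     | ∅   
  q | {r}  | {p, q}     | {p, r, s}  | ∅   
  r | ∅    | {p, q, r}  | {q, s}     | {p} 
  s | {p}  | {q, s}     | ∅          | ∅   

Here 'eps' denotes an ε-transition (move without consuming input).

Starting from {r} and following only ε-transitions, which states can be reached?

Begin with {r}.
ε-move r → p; add p.

{p, r}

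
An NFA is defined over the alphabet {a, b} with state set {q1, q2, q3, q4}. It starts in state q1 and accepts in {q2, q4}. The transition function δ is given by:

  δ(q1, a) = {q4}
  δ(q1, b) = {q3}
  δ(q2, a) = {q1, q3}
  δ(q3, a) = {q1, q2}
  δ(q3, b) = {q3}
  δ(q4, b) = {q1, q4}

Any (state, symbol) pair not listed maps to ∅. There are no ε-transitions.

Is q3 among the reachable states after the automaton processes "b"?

Yes

Start in {q1}.
Read 'b': {q1} → {q3}.
State q3 is in {q3}.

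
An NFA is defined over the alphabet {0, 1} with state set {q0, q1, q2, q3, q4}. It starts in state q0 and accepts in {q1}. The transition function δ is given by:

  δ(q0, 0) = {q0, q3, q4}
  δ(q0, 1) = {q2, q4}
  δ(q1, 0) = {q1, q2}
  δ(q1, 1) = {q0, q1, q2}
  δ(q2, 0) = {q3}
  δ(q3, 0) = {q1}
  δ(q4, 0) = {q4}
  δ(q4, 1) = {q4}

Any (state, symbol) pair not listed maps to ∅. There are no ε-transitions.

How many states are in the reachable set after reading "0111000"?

1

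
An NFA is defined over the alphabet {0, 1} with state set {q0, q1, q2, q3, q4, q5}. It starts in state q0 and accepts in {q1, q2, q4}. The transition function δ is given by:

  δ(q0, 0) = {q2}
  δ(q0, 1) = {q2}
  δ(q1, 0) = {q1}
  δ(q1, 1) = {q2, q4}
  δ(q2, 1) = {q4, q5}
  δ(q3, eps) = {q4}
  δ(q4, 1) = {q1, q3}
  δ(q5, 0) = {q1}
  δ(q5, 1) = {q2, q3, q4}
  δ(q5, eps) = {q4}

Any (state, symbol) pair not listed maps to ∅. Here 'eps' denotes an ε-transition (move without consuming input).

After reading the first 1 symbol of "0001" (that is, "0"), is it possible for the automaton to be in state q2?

Yes

Start in {q0}.
Read '0': q0→{q2}; now {q2}.
State q2 is in {q2}.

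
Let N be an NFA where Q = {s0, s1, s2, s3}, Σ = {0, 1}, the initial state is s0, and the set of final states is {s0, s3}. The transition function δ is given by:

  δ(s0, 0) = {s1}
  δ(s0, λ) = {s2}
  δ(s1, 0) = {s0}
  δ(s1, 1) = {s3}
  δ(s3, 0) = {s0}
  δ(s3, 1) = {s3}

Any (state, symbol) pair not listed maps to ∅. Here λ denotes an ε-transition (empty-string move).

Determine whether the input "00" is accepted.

Start: ε-closure({s0}) = {s0, s2}.
Read '0': s0→{s1}, s2→∅; now {s1}.
Read '0': s1→{s0}; union {s0}; ε-closure = {s0, s2}.
The final set {s0, s2} contains the accepting state s0.

Yes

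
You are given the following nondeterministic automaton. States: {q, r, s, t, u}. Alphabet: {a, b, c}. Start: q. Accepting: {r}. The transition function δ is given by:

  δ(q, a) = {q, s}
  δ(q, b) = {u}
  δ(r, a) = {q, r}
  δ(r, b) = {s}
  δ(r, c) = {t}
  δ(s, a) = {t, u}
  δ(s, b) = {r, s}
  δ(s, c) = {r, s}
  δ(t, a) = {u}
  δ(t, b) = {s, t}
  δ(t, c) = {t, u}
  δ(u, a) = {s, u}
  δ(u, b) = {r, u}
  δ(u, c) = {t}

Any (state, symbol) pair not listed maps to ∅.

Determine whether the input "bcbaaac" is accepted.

Start in {q}.
Read 'b': {q} → {u}.
Read 'c': {u} → {t}.
Read 'b': {t} → {s, t}.
Read 'a': {s, t} → {t, u}.
Read 'a': {t, u} → {s, u}.
Read 'a': {s, u} → {s, t, u}.
Read 'c': {s, t, u} → {r, s, t, u}.
The final set {r, s, t, u} contains the accepting state r.

Yes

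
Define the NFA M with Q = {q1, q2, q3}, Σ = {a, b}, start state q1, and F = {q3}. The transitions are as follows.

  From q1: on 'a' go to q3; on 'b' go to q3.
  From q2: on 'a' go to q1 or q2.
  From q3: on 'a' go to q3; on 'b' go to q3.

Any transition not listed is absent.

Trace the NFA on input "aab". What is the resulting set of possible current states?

{q3}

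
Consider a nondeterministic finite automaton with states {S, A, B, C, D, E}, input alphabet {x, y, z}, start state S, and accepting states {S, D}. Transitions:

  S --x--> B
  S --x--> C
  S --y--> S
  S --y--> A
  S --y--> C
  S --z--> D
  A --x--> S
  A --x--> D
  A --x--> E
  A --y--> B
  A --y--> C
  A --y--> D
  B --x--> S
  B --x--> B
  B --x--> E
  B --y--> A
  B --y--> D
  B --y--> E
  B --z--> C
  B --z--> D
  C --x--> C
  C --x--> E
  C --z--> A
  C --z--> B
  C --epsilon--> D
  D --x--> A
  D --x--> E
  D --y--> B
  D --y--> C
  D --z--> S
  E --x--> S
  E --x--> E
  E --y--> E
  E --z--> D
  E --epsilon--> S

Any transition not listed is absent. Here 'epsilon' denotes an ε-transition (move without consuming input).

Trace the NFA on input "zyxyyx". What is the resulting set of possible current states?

{S, A, B, C, D, E}

Start in {S}.
Read 'z': {S} → {D}.
Read 'y': {D} → {B, C, D}.
Read 'x': {B, C, D} → {S, A, B, C, D, E}.
Read 'y': {S, A, B, C, D, E} → {S, A, B, C, D, E}.
Read 'y': {S, A, B, C, D, E} → {S, A, B, C, D, E}.
Read 'x': {S, A, B, C, D, E} → {S, A, B, C, D, E}.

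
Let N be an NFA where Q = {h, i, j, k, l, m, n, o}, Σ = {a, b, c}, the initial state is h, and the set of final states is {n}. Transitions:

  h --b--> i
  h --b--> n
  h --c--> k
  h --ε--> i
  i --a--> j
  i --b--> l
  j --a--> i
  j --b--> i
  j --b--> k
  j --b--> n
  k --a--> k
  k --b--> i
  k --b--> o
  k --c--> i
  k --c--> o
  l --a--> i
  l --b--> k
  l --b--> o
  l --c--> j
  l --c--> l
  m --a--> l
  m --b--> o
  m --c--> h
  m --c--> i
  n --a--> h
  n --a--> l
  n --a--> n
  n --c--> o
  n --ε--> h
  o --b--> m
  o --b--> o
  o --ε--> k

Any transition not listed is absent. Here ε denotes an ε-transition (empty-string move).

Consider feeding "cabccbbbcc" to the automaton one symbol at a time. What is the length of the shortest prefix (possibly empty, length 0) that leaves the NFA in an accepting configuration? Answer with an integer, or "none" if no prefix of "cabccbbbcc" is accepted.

none

Start: ε-closure({h}) = {h, i}.
Read 'c': {h, i} → {k}.
Read 'a': {k} → {k}.
Read 'b': {k} → {i, k, o}.
Read 'c': {i, k, o} → {i, k, o}.
Read 'c': {i, k, o} → {i, k, o}.
Read 'b': {i, k, o} → {i, k, l, m, o}.
Read 'b': {i, k, l, m, o} → {i, k, l, m, o}.
Read 'b': {i, k, l, m, o} → {i, k, l, m, o}.
Read 'c': {i, k, l, m, o} → {h, i, j, k, l, o}.
Read 'c': {h, i, j, k, l, o} → {i, j, k, l, o}.
No reachable set along the way intersects F.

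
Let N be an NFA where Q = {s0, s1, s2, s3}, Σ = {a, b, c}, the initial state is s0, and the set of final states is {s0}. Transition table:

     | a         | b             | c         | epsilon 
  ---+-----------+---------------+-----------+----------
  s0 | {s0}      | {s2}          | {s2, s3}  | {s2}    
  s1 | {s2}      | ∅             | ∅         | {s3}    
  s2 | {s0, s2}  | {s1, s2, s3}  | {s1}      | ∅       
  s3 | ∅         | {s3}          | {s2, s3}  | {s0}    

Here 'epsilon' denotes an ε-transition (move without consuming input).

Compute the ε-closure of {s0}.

Begin with {s0}.
ε-move s0 → s2; add s2.

{s0, s2}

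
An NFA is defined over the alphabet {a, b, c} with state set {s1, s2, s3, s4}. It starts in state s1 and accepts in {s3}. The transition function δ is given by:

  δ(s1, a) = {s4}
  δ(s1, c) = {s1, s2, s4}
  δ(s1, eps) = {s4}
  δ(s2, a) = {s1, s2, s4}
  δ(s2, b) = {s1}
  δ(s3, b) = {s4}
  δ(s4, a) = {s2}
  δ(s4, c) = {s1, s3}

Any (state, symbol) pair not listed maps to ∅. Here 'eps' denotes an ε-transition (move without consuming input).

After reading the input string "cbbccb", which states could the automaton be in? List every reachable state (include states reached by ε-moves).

∅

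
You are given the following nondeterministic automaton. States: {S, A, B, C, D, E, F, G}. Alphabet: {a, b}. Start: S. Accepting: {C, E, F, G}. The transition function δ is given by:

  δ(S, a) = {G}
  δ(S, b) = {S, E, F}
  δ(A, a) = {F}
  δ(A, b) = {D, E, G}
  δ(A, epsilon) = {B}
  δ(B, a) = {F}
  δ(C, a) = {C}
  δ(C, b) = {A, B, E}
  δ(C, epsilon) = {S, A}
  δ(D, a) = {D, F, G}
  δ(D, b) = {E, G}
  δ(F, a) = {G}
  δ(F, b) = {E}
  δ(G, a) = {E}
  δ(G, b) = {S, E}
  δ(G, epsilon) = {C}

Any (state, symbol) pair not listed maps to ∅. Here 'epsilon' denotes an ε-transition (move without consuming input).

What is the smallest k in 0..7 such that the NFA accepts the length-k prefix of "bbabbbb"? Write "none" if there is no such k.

Start in {S}.
Read 'b': {S} → {S, E, F}.
None of the earlier sets intersect F, but {S, E, F} does.

1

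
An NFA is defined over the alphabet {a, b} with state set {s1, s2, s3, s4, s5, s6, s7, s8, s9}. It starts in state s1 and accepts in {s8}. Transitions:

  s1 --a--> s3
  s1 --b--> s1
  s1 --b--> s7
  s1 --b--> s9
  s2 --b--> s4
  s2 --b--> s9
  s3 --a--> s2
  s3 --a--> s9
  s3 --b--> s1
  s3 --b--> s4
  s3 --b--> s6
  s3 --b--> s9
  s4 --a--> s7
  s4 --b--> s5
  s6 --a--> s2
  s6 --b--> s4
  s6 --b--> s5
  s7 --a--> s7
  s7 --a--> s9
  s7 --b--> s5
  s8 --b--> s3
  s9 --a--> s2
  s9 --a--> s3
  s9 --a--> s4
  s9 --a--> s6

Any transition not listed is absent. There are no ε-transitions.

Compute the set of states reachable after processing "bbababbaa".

Start in {s1}.
Read 'b': {s1} → {s1, s7, s9}.
Read 'b': {s1, s7, s9} → {s1, s5, s7, s9}.
Read 'a': {s1, s5, s7, s9} → {s2, s3, s4, s6, s7, s9}.
Read 'b': {s2, s3, s4, s6, s7, s9} → {s1, s4, s5, s6, s9}.
Read 'a': {s1, s4, s5, s6, s9} → {s2, s3, s4, s6, s7}.
Read 'b': {s2, s3, s4, s6, s7} → {s1, s4, s5, s6, s9}.
Read 'b': {s1, s4, s5, s6, s9} → {s1, s4, s5, s7, s9}.
Read 'a': {s1, s4, s5, s7, s9} → {s2, s3, s4, s6, s7, s9}.
Read 'a': {s2, s3, s4, s6, s7, s9} → {s2, s3, s4, s6, s7, s9}.

{s2, s3, s4, s6, s7, s9}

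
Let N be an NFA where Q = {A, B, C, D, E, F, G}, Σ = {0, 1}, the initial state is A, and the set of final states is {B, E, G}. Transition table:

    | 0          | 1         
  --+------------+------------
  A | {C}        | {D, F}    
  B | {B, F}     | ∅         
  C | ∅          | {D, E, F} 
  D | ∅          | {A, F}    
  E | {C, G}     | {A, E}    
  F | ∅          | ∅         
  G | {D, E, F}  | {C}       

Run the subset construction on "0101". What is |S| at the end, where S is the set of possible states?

Start in {A}.
Read '0': A→{C}; now {C}.
Read '1': C→{D, E, F}; now {D, E, F}.
Read '0': D→∅, E→{C, G}, F→∅; now {C, G}.
Read '1': C→{D, E, F}, G→{C}; now {C, D, E, F}.
That set has 4 states.

4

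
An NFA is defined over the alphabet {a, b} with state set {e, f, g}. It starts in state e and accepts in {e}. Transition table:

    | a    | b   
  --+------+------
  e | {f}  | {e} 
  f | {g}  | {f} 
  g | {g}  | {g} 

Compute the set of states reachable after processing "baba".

{g}

Start in {e}.
Read 'b': e→{e}; now {e}.
Read 'a': e→{f}; now {f}.
Read 'b': f→{f}; now {f}.
Read 'a': f→{g}; now {g}.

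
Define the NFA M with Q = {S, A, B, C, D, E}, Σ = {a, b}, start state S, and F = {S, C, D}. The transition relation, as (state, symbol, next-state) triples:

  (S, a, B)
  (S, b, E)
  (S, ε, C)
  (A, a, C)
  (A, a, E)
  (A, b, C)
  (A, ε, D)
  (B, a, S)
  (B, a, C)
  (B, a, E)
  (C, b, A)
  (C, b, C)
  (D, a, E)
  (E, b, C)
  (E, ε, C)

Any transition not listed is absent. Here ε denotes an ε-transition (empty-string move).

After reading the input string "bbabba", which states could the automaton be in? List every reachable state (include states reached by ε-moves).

{C, E}

Start: ε-closure({S}) = {S, C}.
Read 'b': S→{E}, C→{A, C}; union {A, C, E}; ε-closure = {A, C, D, E}.
Read 'b': A→{C}, C→{A, C}, D→∅, E→{C}; union {A, C}; ε-closure = {A, C, D}.
Read 'a': A→{C, E}, C→∅, D→{E}; now {C, E}.
Read 'b': C→{A, C}, E→{C}; union {A, C}; ε-closure = {A, C, D}.
Read 'b': A→{C}, C→{A, C}, D→∅; union {A, C}; ε-closure = {A, C, D}.
Read 'a': A→{C, E}, C→∅, D→{E}; now {C, E}.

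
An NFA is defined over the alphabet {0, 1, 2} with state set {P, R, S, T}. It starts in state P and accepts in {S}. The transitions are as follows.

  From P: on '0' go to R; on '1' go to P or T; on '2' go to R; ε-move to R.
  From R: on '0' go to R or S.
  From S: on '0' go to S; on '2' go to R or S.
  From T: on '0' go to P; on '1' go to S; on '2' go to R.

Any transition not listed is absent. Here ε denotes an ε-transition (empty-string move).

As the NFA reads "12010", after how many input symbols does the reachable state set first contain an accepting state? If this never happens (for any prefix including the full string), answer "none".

3

Start: ε-closure({P}) = {P, R}.
Read '1': {P, R} → {P, R, T}.
Read '2': {P, R, T} → {R}.
Read '0': {R} → {R, S}.
None of the earlier sets intersect F, but {R, S} does.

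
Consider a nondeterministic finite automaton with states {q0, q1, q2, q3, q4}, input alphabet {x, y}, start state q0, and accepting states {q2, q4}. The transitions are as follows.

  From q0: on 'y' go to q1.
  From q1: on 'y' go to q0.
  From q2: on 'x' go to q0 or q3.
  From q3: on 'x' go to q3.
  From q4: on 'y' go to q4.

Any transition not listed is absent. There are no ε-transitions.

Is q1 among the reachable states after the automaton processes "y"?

Yes

Start in {q0}.
Read 'y': q0→{q1}; now {q1}.
State q1 is in {q1}.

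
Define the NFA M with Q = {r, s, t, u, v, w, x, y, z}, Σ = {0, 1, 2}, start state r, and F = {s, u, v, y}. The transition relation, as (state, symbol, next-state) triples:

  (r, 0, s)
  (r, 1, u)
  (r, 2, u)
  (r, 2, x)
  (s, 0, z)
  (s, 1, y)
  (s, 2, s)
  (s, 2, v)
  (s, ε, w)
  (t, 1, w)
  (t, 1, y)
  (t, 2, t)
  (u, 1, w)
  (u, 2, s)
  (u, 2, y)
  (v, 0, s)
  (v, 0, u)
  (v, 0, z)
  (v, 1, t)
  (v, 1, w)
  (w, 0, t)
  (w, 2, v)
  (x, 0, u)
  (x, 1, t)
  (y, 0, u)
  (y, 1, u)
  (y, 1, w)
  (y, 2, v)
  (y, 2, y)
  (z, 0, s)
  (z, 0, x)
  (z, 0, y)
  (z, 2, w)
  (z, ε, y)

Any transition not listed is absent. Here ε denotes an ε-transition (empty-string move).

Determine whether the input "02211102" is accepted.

No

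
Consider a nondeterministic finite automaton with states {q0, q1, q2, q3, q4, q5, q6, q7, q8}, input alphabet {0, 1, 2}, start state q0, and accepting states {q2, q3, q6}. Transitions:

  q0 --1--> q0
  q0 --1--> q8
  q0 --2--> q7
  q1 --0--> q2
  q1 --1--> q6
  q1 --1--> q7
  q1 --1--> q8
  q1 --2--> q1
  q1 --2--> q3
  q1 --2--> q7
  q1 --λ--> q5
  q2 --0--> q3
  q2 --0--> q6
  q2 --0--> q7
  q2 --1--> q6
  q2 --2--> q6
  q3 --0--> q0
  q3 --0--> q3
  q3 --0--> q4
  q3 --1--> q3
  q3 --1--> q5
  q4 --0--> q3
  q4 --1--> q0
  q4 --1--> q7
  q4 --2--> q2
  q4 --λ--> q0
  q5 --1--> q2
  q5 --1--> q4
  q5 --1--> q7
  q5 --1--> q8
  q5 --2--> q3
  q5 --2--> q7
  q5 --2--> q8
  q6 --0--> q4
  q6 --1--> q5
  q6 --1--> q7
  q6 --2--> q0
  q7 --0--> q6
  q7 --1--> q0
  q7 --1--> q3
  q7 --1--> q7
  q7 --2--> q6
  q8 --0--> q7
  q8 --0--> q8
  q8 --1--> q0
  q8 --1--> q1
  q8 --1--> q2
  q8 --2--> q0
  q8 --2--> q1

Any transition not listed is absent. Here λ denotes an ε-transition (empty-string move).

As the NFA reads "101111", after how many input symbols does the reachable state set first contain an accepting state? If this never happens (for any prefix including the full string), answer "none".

3

Start in {q0}.
Read '1': {q0} → {q0, q8}.
Read '0': {q0, q8} → {q7, q8}.
Read '1': {q7, q8} → {q0, q1, q2, q3, q5, q7}.
None of the earlier sets intersect F, but {q0, q1, q2, q3, q5, q7} does.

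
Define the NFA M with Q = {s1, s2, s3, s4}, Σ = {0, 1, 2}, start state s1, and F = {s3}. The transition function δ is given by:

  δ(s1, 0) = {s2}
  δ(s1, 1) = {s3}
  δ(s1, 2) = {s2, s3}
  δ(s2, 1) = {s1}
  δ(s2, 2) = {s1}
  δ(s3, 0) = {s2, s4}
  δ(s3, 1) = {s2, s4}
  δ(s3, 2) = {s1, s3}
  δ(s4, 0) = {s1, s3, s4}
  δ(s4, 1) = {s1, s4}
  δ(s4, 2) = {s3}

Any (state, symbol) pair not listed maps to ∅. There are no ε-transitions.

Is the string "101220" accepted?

No

Start in {s1}.
Read '1': s1→{s3}; now {s3}.
Read '0': s3→{s2, s4}; now {s2, s4}.
Read '1': s2→{s1}, s4→{s1, s4}; now {s1, s4}.
Read '2': s1→{s2, s3}, s4→{s3}; now {s2, s3}.
Read '2': s2→{s1}, s3→{s1, s3}; now {s1, s3}.
Read '0': s1→{s2}, s3→{s2, s4}; now {s2, s4}.
The final set {s2, s4} contains no accepting state.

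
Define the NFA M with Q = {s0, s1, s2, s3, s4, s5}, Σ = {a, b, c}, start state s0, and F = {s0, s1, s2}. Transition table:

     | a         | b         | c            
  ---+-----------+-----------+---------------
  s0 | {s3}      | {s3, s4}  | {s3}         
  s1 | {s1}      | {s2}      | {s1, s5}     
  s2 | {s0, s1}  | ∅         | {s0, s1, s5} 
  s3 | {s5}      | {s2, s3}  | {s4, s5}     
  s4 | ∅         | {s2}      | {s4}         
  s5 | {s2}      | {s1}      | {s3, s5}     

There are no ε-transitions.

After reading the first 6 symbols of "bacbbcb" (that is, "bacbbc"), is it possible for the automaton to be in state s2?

No

Start in {s0}.
Read 'b': {s0} → {s3, s4}.
Read 'a': {s3, s4} → {s5}.
Read 'c': {s5} → {s3, s5}.
Read 'b': {s3, s5} → {s1, s2, s3}.
Read 'b': {s1, s2, s3} → {s2, s3}.
Read 'c': {s2, s3} → {s0, s1, s4, s5}.
State s2 is not in {s0, s1, s4, s5}.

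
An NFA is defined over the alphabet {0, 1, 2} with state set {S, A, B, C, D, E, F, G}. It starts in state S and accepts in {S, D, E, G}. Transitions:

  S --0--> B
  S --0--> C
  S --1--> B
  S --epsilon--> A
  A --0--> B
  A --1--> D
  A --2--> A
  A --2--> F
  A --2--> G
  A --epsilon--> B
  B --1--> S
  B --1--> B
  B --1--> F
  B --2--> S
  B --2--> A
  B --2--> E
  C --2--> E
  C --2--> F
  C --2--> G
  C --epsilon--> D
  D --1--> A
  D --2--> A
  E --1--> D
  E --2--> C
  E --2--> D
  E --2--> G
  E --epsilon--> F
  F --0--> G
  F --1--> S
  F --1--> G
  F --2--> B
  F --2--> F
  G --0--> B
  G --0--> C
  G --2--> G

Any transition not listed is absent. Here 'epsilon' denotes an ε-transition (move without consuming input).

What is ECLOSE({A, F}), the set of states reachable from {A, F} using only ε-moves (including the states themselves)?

Begin with {A, F}.
ε-move A → B; add B.

{A, B, F}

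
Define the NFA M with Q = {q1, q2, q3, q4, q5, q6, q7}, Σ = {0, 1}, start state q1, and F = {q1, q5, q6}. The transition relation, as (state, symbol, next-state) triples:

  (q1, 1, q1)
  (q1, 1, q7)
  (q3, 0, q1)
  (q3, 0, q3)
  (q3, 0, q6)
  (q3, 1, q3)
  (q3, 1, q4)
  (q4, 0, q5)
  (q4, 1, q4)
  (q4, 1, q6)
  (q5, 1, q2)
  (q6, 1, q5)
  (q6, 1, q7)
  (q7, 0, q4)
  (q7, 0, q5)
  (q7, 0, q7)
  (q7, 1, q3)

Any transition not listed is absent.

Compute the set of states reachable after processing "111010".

{q1, q3, q4, q5, q6, q7}

Start in {q1}.
Read '1': q1→{q1, q7}; now {q1, q7}.
Read '1': q1→{q1, q7}, q7→{q3}; now {q1, q3, q7}.
Read '1': q1→{q1, q7}, q3→{q3, q4}, q7→{q3}; now {q1, q3, q4, q7}.
Read '0': q1→∅, q3→{q1, q3, q6}, q4→{q5}, q7→{q4, q5, q7}; now {q1, q3, q4, q5, q6, q7}.
Read '1': q1→{q1, q7}, q3→{q3, q4}, q4→{q4, q6}, q5→{q2}, q6→{q5, q7}, q7→{q3}; now {q1, q2, q3, q4, q5, q6, q7}.
Read '0': q1→∅, q2→∅, q3→{q1, q3, q6}, q4→{q5}, q5→∅, q6→∅, q7→{q4, q5, q7}; now {q1, q3, q4, q5, q6, q7}.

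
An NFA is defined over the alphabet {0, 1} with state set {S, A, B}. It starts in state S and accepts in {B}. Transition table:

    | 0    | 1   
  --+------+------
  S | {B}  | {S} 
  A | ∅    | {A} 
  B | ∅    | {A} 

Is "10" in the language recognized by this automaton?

Yes

Start in {S}.
Read '1': {S} → {S}.
Read '0': {S} → {B}.
The final set {B} contains the accepting state B.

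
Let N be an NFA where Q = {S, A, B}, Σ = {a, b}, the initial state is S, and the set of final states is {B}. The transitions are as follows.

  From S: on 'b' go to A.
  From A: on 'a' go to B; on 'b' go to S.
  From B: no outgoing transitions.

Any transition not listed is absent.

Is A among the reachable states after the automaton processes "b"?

Start in {S}.
Read 'b': S→{A}; now {A}.
State A is in {A}.

Yes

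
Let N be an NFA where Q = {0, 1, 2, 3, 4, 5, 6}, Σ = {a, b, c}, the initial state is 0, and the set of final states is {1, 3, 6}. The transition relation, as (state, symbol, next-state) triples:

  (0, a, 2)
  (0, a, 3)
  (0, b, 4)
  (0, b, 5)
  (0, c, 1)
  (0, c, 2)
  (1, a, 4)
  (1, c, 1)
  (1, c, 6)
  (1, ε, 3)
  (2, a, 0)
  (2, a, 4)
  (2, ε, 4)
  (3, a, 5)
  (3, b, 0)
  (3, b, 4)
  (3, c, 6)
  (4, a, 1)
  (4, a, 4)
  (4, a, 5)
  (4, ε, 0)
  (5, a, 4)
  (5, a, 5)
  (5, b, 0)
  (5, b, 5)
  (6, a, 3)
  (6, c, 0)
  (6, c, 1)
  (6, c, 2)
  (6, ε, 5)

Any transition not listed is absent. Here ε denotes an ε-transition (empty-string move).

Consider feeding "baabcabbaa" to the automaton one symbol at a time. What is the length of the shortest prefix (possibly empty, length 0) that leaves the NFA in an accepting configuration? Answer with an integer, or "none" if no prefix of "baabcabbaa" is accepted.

2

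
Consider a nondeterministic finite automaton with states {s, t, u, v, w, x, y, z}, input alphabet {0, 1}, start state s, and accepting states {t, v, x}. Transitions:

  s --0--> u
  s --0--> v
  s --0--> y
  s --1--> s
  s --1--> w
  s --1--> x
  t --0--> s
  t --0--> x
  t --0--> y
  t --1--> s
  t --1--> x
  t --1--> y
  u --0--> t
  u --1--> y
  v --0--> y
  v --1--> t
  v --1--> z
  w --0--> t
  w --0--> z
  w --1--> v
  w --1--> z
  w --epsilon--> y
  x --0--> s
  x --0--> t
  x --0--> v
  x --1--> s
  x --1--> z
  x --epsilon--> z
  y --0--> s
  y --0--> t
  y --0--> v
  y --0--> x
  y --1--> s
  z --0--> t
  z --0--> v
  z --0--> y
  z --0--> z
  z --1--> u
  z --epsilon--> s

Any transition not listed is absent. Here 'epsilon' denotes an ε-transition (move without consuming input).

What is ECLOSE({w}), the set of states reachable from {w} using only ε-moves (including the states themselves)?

{w, y}

Begin with {w}.
ε-move w → y; add y.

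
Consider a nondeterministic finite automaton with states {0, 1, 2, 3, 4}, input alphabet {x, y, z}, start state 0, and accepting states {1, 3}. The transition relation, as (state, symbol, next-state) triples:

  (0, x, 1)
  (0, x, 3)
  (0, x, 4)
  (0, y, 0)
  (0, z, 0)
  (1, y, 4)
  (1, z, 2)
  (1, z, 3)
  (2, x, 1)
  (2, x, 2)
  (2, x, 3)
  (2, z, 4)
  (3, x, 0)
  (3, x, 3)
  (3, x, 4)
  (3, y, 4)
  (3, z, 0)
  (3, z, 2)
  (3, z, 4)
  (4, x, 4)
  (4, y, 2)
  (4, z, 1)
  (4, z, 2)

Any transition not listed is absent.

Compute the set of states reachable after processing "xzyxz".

{0, 1, 2, 3, 4}

Start in {0}.
Read 'x': 0→{1, 3, 4}; now {1, 3, 4}.
Read 'z': 1→{2, 3}, 3→{0, 2, 4}, 4→{1, 2}; now {0, 1, 2, 3, 4}.
Read 'y': 0→{0}, 1→{4}, 2→∅, 3→{4}, 4→{2}; now {0, 2, 4}.
Read 'x': 0→{1, 3, 4}, 2→{1, 2, 3}, 4→{4}; now {1, 2, 3, 4}.
Read 'z': 1→{2, 3}, 2→{4}, 3→{0, 2, 4}, 4→{1, 2}; now {0, 1, 2, 3, 4}.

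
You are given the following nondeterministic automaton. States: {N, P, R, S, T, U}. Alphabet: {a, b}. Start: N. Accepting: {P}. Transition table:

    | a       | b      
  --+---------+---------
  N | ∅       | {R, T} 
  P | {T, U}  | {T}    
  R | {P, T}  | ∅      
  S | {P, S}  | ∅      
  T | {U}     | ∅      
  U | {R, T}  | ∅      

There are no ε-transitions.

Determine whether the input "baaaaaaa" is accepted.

Yes

Start in {N}.
Read 'b': N→{R, T}; now {R, T}.
Read 'a': R→{P, T}, T→{U}; now {P, T, U}.
Read 'a': P→{T, U}, T→{U}, U→{R, T}; now {R, T, U}.
Read 'a': R→{P, T}, T→{U}, U→{R, T}; now {P, R, T, U}.
Read 'a': P→{T, U}, R→{P, T}, T→{U}, U→{R, T}; now {P, R, T, U}.
Read 'a': P→{T, U}, R→{P, T}, T→{U}, U→{R, T}; now {P, R, T, U}.
Read 'a': P→{T, U}, R→{P, T}, T→{U}, U→{R, T}; now {P, R, T, U}.
Read 'a': P→{T, U}, R→{P, T}, T→{U}, U→{R, T}; now {P, R, T, U}.
The final set {P, R, T, U} contains the accepting state P.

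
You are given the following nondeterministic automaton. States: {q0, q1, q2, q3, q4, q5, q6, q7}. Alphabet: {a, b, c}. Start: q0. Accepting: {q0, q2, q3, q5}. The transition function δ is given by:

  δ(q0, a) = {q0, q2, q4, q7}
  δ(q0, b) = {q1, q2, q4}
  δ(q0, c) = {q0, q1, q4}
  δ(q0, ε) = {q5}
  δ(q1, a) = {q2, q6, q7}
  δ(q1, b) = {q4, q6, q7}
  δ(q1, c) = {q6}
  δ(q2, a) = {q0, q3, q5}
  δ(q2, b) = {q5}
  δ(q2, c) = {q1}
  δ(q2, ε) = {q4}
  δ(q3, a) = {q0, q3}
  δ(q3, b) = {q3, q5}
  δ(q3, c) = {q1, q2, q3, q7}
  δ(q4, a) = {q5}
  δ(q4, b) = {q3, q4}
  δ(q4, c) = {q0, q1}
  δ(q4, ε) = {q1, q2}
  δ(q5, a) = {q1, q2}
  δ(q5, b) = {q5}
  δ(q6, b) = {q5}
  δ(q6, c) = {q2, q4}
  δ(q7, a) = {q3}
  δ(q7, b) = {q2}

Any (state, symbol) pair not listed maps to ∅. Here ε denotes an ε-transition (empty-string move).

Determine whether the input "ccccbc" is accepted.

Start: ε-closure({q0}) = {q0, q5}.
Read 'c': q0→{q0, q1, q4}, q5→∅; union {q0, q1, q4}; ε-closure = {q0, q1, q2, q4, q5}.
Read 'c': q0→{q0, q1, q4}, q1→{q6}, q2→{q1}, q4→{q0, q1}, q5→∅; union {q0, q1, q4, q6}; ε-closure = {q0, q1, q2, q4, q5, q6}.
Read 'c': q0→{q0, q1, q4}, q1→{q6}, q2→{q1}, q4→{q0, q1}, q5→∅, q6→{q2, q4}; union {q0, q1, q2, q4, q6}; ε-closure = {q0, q1, q2, q4, q5, q6}.
Read 'c': q0→{q0, q1, q4}, q1→{q6}, q2→{q1}, q4→{q0, q1}, q5→∅, q6→{q2, q4}; union {q0, q1, q2, q4, q6}; ε-closure = {q0, q1, q2, q4, q5, q6}.
Read 'b': q0→{q1, q2, q4}, q1→{q4, q6, q7}, q2→{q5}, q4→{q3, q4}, q5→{q5}, q6→{q5}; now {q1, q2, q3, q4, q5, q6, q7}.
Read 'c': q1→{q6}, q2→{q1}, q3→{q1, q2, q3, q7}, q4→{q0, q1}, q5→∅, q6→{q2, q4}, q7→∅; union {q0, q1, q2, q3, q4, q6, q7}; ε-closure = {q0, q1, q2, q3, q4, q5, q6, q7}.
The final set {q0, q1, q2, q3, q4, q5, q6, q7} contains the accepting states q0, q2, q3, q5.

Yes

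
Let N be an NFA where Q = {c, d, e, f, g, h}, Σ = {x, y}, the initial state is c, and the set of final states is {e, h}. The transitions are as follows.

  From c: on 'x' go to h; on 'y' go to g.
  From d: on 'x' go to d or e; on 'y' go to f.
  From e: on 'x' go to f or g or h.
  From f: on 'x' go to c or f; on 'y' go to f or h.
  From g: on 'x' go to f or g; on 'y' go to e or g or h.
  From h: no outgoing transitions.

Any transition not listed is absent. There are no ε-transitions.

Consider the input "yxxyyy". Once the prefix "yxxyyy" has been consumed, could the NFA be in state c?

No

Start in {c}.
Read 'y': c→{g}; now {g}.
Read 'x': g→{f, g}; now {f, g}.
Read 'x': f→{c, f}, g→{f, g}; now {c, f, g}.
Read 'y': c→{g}, f→{f, h}, g→{e, g, h}; now {e, f, g, h}.
Read 'y': e→∅, f→{f, h}, g→{e, g, h}, h→∅; now {e, f, g, h}.
Read 'y': e→∅, f→{f, h}, g→{e, g, h}, h→∅; now {e, f, g, h}.
State c is not in {e, f, g, h}.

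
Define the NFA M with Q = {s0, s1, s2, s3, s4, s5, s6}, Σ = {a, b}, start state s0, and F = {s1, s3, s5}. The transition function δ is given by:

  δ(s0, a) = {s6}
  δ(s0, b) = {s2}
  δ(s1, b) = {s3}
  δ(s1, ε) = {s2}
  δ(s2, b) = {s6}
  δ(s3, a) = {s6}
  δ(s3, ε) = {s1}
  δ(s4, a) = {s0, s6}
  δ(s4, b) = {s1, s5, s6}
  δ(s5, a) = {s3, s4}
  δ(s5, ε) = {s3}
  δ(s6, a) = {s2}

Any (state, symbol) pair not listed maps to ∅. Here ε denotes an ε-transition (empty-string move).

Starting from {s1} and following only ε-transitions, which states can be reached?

Begin with {s1}.
ε-move s1 → s2; add s2.

{s1, s2}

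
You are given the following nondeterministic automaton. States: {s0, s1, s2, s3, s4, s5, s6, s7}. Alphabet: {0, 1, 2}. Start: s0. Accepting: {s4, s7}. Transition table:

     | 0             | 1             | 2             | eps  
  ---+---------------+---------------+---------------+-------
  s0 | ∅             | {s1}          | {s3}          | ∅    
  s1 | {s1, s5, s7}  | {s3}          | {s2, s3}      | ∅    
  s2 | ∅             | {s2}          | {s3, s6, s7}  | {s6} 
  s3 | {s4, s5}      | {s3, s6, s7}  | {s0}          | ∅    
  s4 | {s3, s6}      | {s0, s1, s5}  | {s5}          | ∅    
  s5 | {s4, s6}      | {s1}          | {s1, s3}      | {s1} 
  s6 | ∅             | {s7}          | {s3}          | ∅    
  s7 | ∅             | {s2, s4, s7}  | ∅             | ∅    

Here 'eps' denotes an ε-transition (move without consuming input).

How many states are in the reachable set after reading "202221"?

6

Start in {s0}.
Read '2': s0→{s3}; now {s3}.
Read '0': s3→{s4, s5}; union {s4, s5}; ε-closure = {s1, s4, s5}.
Read '2': s1→{s2, s3}, s4→{s5}, s5→{s1, s3}; union {s1, s2, s3, s5}; ε-closure = {s1, s2, s3, s5, s6}.
Read '2': s1→{s2, s3}, s2→{s3, s6, s7}, s3→{s0}, s5→{s1, s3}, s6→{s3}; now {s0, s1, s2, s3, s6, s7}.
Read '2': s0→{s3}, s1→{s2, s3}, s2→{s3, s6, s7}, s3→{s0}, s6→{s3}, s7→∅; now {s0, s2, s3, s6, s7}.
Read '1': s0→{s1}, s2→{s2}, s3→{s3, s6, s7}, s6→{s7}, s7→{s2, s4, s7}; now {s1, s2, s3, s4, s6, s7}.
That set has 6 states.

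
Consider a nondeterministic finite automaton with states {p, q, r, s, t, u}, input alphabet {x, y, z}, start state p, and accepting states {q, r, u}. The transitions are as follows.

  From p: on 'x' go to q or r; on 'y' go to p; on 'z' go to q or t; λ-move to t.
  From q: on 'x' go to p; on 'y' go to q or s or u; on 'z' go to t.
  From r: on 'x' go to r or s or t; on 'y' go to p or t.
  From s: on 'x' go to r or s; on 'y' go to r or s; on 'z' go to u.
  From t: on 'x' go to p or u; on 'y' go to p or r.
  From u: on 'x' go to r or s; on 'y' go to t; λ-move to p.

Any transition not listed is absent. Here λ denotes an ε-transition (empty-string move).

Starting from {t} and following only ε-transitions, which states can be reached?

Begin with {t}.
No ε-moves leave this set, so the closure equals the set itself.

{t}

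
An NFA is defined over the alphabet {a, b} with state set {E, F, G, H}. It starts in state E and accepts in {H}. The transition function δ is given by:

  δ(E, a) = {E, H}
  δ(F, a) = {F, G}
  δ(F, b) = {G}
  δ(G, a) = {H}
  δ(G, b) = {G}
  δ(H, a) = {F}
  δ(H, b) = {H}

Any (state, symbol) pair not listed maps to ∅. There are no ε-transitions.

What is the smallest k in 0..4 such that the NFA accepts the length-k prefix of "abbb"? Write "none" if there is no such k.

Start in {E}.
Read 'a': E→{E, H}; now {E, H}.
None of the earlier sets intersect F, but {E, H} does.

1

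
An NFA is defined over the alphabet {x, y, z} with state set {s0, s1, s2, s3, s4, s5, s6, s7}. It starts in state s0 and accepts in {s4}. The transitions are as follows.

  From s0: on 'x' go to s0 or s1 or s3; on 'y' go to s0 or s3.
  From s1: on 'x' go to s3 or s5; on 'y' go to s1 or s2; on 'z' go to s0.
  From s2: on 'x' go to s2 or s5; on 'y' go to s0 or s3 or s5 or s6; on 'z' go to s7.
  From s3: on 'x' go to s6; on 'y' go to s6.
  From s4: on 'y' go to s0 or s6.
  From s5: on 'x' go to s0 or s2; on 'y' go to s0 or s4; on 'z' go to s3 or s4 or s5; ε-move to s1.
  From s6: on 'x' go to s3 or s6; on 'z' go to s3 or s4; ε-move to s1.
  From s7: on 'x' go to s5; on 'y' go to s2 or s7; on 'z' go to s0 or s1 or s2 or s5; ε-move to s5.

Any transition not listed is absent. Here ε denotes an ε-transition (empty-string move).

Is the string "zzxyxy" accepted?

Start in {s0}.
Read 'z': {s0} → ∅.
The set is empty and remains empty for the remaining 5 symbols.
The final set ∅ contains no accepting state.

No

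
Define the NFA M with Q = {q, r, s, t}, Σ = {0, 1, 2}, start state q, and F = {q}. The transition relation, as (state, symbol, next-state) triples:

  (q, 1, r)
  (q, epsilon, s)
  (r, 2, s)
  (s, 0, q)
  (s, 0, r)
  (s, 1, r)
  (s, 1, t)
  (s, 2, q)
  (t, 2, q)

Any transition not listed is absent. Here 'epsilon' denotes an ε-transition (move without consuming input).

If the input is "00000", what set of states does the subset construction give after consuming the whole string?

Start: ε-closure({q}) = {q, s}.
Read '0': {q, s} → {q, r, s}.
Read '0': {q, r, s} → {q, r, s}.
Read '0': {q, r, s} → {q, r, s}.
Read '0': {q, r, s} → {q, r, s}.
Read '0': {q, r, s} → {q, r, s}.

{q, r, s}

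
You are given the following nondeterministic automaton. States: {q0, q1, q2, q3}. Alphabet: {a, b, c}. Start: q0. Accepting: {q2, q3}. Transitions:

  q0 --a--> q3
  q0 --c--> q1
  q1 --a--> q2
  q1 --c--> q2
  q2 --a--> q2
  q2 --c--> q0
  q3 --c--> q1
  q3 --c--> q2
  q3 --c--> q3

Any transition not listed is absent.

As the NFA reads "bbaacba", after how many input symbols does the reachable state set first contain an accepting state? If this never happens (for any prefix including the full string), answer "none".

Start in {q0}.
Read 'b': {q0} → ∅.
The set is empty and remains empty for the remaining 6 symbols.
No reachable set along the way intersects F.

none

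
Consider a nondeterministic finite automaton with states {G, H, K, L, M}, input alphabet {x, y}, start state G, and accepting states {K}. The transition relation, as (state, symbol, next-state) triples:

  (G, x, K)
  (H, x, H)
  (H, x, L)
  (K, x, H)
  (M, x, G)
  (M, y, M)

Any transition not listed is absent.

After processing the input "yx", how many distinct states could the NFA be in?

0

Start in {G}.
Read 'y': G→∅; now ∅.
The set is empty and remains empty for the remaining 1 symbol.
That set has 0 states.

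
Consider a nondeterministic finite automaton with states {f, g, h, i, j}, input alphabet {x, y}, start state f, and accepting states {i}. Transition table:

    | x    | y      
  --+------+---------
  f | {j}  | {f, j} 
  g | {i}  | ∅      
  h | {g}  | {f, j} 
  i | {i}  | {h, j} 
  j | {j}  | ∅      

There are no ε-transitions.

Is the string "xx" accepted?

No

Start in {f}.
Read 'x': f→{j}; now {j}.
Read 'x': j→{j}; now {j}.
The final set {j} contains no accepting state.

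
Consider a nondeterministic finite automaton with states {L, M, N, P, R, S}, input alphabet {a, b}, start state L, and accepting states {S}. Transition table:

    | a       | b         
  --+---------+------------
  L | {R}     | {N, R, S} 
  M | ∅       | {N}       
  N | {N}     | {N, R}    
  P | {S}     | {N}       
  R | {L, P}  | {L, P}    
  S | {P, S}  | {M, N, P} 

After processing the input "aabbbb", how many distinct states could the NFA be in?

Start in {L}.
Read 'a': {L} → {R}.
Read 'a': {R} → {L, P}.
Read 'b': {L, P} → {N, R, S}.
Read 'b': {N, R, S} → {L, M, N, P, R}.
Read 'b': {L, M, N, P, R} → {L, N, P, R, S}.
Read 'b': {L, N, P, R, S} → {L, M, N, P, R, S}.
That set has 6 states.

6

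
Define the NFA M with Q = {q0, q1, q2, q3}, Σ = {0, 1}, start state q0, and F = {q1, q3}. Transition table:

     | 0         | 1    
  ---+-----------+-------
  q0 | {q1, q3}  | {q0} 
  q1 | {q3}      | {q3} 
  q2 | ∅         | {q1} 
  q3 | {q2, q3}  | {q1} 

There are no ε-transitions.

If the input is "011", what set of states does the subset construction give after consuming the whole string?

Start in {q0}.
Read '0': q0→{q1, q3}; now {q1, q3}.
Read '1': q1→{q3}, q3→{q1}; now {q1, q3}.
Read '1': q1→{q3}, q3→{q1}; now {q1, q3}.

{q1, q3}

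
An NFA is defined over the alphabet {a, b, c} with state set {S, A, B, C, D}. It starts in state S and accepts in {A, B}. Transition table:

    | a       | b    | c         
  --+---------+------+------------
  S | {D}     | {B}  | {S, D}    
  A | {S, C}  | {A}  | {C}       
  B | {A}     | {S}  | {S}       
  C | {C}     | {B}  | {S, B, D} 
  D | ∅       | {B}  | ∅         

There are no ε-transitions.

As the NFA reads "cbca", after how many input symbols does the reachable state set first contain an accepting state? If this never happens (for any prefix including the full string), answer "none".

2

Start in {S}.
Read 'c': {S} → {S, D}.
Read 'b': {S, D} → {B}.
None of the earlier sets intersect F, but {B} does.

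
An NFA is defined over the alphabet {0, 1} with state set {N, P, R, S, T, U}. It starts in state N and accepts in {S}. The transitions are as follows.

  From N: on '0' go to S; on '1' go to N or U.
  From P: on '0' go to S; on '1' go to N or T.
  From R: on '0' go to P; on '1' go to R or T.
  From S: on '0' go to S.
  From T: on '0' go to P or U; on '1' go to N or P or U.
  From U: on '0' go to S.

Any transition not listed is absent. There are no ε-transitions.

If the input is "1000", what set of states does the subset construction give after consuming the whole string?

Start in {N}.
Read '1': {N} → {N, U}.
Read '0': {N, U} → {S}.
Read '0': {S} → {S}.
Read '0': {S} → {S}.

{S}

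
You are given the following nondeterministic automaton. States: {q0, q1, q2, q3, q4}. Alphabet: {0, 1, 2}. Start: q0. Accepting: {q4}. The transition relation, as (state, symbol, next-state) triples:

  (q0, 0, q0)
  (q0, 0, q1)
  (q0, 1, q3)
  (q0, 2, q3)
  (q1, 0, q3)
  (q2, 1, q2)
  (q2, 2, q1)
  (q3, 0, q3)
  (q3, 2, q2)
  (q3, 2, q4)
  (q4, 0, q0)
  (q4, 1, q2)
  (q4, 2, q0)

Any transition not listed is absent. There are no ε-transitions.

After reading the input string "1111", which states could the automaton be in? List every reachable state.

∅

Start in {q0}.
Read '1': {q0} → {q3}.
Read '1': {q3} → ∅.
The set is empty and remains empty for the remaining 2 symbols.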